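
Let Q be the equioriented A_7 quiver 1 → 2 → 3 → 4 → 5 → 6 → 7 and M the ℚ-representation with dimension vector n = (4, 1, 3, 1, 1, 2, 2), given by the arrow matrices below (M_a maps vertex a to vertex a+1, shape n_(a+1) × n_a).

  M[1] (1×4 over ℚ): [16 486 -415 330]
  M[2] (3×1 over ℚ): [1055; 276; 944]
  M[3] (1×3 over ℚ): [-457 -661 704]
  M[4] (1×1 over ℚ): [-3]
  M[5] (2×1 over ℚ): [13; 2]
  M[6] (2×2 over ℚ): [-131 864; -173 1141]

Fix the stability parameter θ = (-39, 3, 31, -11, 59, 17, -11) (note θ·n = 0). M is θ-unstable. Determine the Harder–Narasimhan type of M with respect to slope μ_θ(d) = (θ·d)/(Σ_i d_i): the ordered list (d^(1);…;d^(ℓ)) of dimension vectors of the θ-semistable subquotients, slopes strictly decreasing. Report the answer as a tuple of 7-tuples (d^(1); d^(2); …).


Interval decomposition of M: I[1,1]^3, I[1,7], I[3,3]^2, I[6,7].
HN type (ℓ=5): μ^(1)=31; μ^(2)=65/3; μ^(3)=10; μ^(4)=3; μ^(5)=-39

((0, 0, 2, 0, 0, 0, 0); (0, 0, 0, 0, 1, 1, 1); (0, 0, 1, 1, 0, 0, 0); (0, 1, 0, 0, 0, 1, 1); (4, 0, 0, 0, 0, 0, 0))


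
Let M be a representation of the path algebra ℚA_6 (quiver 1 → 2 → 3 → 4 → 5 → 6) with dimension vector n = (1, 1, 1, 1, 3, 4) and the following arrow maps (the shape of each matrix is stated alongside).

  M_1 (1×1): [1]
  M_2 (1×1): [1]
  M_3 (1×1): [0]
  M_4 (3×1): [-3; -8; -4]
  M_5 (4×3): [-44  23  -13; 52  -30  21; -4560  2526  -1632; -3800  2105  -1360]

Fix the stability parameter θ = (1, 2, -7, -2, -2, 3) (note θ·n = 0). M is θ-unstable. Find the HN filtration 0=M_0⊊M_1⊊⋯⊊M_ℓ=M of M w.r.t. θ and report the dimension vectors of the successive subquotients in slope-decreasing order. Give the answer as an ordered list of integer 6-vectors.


Interval decomposition of M: I[1,3], I[4,5], I[5,6]^2, I[6,6]^2.
HN type (ℓ=3): μ^(1)=3; μ^(2)=-4/3; μ^(3)=-2

((0, 0, 0, 0, 0, 4); (1, 1, 1, 0, 0, 0); (0, 0, 0, 1, 3, 0))


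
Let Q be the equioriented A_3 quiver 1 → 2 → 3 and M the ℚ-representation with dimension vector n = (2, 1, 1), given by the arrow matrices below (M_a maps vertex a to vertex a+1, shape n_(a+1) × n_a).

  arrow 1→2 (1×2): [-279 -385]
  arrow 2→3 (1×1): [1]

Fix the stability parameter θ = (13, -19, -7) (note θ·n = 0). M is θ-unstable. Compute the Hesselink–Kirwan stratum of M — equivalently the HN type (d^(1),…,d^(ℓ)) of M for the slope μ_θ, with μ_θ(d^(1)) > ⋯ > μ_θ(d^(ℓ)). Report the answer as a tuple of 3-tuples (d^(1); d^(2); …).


Interval decomposition of M: I[1,1], I[1,3].
HN type (ℓ=2): μ^(1)=13; μ^(2)=-13/3

((1, 0, 0); (1, 1, 1))


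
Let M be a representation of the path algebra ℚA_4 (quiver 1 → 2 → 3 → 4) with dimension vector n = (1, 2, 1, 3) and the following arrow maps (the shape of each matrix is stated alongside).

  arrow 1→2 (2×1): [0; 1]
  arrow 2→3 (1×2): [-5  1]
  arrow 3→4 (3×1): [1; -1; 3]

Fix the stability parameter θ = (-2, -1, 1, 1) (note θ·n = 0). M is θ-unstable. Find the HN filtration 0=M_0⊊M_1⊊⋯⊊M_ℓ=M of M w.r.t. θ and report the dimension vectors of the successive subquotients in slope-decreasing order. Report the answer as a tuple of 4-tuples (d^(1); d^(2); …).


Interval decomposition of M: I[1,4], I[2,2], I[4,4]^2.
HN type (ℓ=3): μ^(1)=1; μ^(2)=-1; μ^(3)=-2

((0, 0, 1, 3); (0, 2, 0, 0); (1, 0, 0, 0))


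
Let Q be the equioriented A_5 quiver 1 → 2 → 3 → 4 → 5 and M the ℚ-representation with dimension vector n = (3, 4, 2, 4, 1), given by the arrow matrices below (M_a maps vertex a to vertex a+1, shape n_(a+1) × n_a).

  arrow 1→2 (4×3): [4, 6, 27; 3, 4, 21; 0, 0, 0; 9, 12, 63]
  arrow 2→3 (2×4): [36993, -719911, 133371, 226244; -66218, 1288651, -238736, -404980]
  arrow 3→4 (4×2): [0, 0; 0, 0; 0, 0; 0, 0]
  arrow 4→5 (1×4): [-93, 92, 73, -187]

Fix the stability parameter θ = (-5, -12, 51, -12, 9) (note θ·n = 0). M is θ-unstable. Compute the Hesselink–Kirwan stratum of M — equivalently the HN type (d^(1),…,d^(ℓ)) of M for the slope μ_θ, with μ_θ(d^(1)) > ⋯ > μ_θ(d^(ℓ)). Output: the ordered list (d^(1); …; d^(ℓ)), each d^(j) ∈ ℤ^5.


Interval decomposition of M: I[1,1], I[1,3]^2, I[2,2]^2, I[4,4]^3, I[4,5].
HN type (ℓ=5): μ^(1)=51; μ^(2)=9; μ^(3)=-5; μ^(4)=-17/2; μ^(5)=-12

((0, 0, 2, 0, 0); (0, 0, 0, 0, 1); (1, 0, 0, 0, 0); (2, 2, 0, 0, 0); (0, 2, 0, 4, 0))


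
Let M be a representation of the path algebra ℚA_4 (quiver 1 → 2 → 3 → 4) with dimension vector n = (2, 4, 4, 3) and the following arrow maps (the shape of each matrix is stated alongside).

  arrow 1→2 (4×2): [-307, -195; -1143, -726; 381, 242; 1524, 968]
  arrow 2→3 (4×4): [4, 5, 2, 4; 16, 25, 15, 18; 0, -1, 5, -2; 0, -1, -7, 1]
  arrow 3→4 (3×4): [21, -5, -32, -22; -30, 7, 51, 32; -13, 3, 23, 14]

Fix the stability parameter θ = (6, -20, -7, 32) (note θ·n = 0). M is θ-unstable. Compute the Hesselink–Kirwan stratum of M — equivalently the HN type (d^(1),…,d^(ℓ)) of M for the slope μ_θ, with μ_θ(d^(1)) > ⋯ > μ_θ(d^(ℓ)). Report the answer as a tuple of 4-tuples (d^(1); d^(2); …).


Barcode: M ≅ I[1,2], I[1,4], I[2,4]^2, I[3,3]. HN layers by μ_θ (3 steps, strictly decreasing):
  μ^(1)=32; μ^(2)=-7; μ^(3)=-20

((0, 0, 0, 3); (2, 2, 4, 0); (0, 2, 0, 0))


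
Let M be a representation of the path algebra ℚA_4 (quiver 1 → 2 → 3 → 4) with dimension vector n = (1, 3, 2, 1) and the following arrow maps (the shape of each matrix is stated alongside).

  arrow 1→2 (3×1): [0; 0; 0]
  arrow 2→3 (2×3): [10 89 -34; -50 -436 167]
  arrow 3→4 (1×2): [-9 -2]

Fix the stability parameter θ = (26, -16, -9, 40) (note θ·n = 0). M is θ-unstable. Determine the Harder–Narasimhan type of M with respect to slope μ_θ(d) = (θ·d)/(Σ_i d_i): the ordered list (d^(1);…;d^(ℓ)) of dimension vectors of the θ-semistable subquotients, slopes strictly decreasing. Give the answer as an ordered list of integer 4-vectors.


Via rank(M_{q-1}∘⋯∘M_p): M ≅ I[1,1], I[2,2], I[2,3], I[2,4].
μ_θ-semistable layers: μ^(1)=40; μ^(2)=26; μ^(3)=-9; μ^(4)=-16

((0, 0, 0, 1); (1, 0, 0, 0); (0, 0, 2, 0); (0, 3, 0, 0))


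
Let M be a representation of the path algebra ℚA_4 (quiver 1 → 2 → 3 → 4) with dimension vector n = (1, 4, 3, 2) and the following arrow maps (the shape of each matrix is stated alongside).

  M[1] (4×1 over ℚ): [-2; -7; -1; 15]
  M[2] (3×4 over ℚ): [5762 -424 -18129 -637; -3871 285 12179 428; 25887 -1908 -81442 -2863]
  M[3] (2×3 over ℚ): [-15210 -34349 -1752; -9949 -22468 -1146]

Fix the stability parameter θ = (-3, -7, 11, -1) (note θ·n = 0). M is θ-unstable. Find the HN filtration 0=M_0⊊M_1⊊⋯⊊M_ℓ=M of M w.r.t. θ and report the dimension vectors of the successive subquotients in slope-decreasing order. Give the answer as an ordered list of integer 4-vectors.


Barcode: M ≅ I[1,3], I[2,2], I[2,4]^2. HN layers by μ_θ (4 steps, strictly decreasing):
  μ^(1)=11; μ^(2)=5; μ^(3)=-5; μ^(4)=-7

((0, 0, 1, 0); (0, 0, 2, 2); (1, 1, 0, 0); (0, 3, 0, 0))


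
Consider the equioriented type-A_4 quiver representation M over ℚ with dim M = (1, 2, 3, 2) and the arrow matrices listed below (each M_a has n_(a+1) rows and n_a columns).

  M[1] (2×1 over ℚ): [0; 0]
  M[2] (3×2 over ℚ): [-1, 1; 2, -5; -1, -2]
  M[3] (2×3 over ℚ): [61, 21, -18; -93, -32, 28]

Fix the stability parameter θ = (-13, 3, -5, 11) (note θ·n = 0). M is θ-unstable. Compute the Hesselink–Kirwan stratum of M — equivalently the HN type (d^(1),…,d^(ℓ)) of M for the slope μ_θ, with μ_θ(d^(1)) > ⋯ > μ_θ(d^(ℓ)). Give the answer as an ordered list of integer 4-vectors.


Interval decomposition of M: I[1,1], I[2,4]^2, I[3,3].
HN type (ℓ=4): μ^(1)=11; μ^(2)=-1; μ^(3)=-5; μ^(4)=-13

((0, 0, 0, 2); (0, 2, 2, 0); (0, 0, 1, 0); (1, 0, 0, 0))


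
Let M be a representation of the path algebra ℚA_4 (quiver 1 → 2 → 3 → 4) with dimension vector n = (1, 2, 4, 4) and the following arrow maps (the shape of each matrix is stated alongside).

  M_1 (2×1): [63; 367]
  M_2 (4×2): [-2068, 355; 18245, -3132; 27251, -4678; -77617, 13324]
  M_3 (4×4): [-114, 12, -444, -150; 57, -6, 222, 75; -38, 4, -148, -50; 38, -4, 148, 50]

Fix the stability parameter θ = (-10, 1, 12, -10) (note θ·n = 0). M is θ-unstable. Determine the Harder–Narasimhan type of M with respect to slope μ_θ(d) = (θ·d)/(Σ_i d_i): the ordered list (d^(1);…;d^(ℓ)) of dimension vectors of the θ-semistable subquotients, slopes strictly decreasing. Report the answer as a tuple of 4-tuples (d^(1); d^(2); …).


Barcode: M ≅ I[1,3], I[2,4], I[3,3]^2, I[4,4]^3. HN layers by μ_θ (3 steps, strictly decreasing):
  μ^(1)=12; μ^(2)=1; μ^(3)=-10

((0, 0, 3, 0); (0, 2, 1, 1); (1, 0, 0, 3))


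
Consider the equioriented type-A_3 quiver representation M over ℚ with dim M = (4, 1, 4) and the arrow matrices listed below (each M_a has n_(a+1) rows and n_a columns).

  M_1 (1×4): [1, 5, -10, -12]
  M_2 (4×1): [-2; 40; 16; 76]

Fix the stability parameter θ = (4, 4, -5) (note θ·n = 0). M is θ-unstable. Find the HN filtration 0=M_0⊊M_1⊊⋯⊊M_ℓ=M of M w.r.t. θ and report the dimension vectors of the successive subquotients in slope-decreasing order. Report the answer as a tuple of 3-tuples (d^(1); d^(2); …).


Via rank(M_{q-1}∘⋯∘M_p): M ≅ I[1,1]^3, I[1,3], I[3,3]^3.
μ_θ-semistable layers: μ^(1)=4; μ^(2)=1; μ^(3)=-5

((3, 0, 0); (1, 1, 1); (0, 0, 3))


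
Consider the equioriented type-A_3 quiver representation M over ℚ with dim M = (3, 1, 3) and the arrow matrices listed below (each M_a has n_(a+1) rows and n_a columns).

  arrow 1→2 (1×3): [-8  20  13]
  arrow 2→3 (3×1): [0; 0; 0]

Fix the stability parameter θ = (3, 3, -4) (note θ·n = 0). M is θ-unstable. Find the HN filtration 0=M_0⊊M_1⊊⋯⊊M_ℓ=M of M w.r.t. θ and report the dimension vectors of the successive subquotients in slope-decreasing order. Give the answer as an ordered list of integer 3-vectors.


Interval decomposition of M: I[1,1]^2, I[1,2], I[3,3]^3.
HN type (ℓ=2): μ^(1)=3; μ^(2)=-4

((3, 1, 0); (0, 0, 3))


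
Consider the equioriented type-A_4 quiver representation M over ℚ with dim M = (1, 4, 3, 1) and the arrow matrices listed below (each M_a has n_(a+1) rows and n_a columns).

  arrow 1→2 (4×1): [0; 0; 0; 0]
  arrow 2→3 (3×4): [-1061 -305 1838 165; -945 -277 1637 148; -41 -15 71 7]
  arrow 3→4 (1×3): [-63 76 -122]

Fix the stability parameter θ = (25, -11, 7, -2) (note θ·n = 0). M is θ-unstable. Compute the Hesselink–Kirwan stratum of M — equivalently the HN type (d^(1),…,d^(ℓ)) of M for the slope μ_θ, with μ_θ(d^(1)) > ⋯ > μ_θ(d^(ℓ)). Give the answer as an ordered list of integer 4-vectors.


Barcode: M ≅ I[1,1], I[2,2], I[2,3]^2, I[2,4]. HN layers by μ_θ (4 steps, strictly decreasing):
  μ^(1)=25; μ^(2)=7; μ^(3)=5/2; μ^(4)=-11

((1, 0, 0, 0); (0, 0, 2, 0); (0, 0, 1, 1); (0, 4, 0, 0))


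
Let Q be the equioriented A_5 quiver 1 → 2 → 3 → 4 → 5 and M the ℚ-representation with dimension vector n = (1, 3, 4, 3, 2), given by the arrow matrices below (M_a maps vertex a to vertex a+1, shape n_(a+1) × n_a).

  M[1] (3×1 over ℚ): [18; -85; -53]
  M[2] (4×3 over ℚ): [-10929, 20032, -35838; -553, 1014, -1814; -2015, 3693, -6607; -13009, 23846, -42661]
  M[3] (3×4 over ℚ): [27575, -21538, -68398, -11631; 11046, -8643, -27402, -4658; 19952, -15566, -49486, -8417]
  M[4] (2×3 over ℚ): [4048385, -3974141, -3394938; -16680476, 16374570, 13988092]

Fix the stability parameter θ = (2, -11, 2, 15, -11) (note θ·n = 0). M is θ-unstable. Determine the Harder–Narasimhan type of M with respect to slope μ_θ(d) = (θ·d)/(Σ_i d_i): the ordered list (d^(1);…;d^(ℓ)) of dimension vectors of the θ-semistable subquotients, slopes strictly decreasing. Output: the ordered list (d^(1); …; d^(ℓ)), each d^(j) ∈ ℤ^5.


Interval decomposition of M: I[1,5], I[2,4], I[2,5], I[3,3].
HN type (ℓ=4): μ^(1)=15; μ^(2)=2; μ^(3)=-9/2; μ^(4)=-11

((0, 0, 0, 1, 0); (0, 0, 4, 2, 2); (1, 1, 0, 0, 0); (0, 2, 0, 0, 0))


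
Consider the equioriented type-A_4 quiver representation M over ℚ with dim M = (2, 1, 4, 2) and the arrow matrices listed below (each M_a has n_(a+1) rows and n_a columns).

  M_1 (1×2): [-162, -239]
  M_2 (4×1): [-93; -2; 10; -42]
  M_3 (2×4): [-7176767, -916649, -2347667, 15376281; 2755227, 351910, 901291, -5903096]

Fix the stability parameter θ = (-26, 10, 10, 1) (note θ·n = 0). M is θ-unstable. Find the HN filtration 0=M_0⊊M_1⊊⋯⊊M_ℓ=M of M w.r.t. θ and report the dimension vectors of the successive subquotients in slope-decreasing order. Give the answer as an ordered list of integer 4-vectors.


Via rank(M_{q-1}∘⋯∘M_p): M ≅ I[1,1], I[1,4], I[3,3]^2, I[3,4].
μ_θ-semistable layers: μ^(1)=10; μ^(2)=7; μ^(3)=11/2; μ^(4)=-26

((0, 0, 2, 0); (0, 1, 1, 1); (0, 0, 1, 1); (2, 0, 0, 0))


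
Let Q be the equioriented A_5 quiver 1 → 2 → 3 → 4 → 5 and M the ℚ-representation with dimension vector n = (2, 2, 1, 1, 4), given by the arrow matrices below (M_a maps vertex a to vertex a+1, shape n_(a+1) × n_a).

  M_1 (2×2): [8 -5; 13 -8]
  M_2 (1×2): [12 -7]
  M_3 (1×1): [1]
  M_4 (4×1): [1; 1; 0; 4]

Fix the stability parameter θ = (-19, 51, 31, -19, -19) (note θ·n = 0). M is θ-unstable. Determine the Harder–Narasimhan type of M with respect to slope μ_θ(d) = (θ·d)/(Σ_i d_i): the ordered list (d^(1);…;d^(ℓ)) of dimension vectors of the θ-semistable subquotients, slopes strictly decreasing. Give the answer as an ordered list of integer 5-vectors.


Interval decomposition of M: I[1,2], I[1,5], I[5,5]^3.
HN type (ℓ=3): μ^(1)=51; μ^(2)=11; μ^(3)=-19

((0, 1, 0, 0, 0); (0, 1, 1, 1, 1); (2, 0, 0, 0, 3))


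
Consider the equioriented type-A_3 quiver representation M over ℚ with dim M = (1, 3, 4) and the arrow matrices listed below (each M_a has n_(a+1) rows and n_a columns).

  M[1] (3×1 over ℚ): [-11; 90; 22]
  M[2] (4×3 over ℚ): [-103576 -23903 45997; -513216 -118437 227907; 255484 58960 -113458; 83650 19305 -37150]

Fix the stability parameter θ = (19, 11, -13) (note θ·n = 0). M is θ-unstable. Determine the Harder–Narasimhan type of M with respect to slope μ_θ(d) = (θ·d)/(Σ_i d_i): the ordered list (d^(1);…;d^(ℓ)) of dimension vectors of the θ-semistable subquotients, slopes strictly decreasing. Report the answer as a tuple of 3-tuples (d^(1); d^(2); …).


Via rank(M_{q-1}∘⋯∘M_p): M ≅ I[1,2], I[2,3]^2, I[3,3]^2.
μ_θ-semistable layers: μ^(1)=15; μ^(2)=-1; μ^(3)=-13

((1, 1, 0); (0, 2, 2); (0, 0, 2))


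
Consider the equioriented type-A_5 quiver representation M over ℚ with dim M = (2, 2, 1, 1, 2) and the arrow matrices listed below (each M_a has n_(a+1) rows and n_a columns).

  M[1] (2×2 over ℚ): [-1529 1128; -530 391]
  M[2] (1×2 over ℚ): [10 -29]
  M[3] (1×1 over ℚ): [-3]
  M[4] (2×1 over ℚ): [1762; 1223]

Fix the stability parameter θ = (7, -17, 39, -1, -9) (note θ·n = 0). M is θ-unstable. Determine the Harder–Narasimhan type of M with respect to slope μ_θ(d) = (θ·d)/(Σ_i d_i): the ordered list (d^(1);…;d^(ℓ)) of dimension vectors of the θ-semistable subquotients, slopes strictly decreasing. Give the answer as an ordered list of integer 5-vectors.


Interval decomposition of M: I[1,2], I[1,5], I[5,5].
HN type (ℓ=3): μ^(1)=29/3; μ^(2)=-5; μ^(3)=-9

((0, 0, 1, 1, 1); (2, 2, 0, 0, 0); (0, 0, 0, 0, 1))


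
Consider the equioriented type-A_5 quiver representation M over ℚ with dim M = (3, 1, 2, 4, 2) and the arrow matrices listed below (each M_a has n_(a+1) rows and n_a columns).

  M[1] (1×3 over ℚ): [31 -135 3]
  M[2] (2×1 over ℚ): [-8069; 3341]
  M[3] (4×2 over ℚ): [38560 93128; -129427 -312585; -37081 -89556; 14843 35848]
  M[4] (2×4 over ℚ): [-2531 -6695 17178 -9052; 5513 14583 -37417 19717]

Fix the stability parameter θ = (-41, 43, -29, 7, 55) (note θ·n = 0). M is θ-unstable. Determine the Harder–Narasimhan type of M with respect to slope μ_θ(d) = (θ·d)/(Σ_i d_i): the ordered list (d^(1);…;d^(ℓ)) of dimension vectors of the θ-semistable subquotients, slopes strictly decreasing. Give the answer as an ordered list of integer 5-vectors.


Via rank(M_{q-1}∘⋯∘M_p): M ≅ I[1,1]^2, I[1,5], I[3,5], I[4,4]^2.
μ_θ-semistable layers: μ^(1)=55; μ^(2)=7; μ^(3)=-29; μ^(4)=-41

((0, 0, 0, 0, 2); (0, 1, 1, 4, 0); (0, 0, 1, 0, 0); (3, 0, 0, 0, 0))


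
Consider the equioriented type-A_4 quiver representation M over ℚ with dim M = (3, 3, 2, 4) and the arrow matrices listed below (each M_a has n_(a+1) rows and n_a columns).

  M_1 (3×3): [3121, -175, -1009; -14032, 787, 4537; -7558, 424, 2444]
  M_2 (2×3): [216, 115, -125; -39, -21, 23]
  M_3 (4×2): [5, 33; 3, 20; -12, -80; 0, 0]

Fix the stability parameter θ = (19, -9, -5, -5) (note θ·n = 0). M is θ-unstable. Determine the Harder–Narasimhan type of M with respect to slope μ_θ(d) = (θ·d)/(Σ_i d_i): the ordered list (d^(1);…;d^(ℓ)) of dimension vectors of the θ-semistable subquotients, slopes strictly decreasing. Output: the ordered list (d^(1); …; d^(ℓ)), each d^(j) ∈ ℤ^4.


Interval decomposition of M: I[1,2], I[1,4]^2, I[4,4]^2.
HN type (ℓ=3): μ^(1)=5; μ^(2)=0; μ^(3)=-5

((1, 1, 0, 0); (2, 2, 2, 2); (0, 0, 0, 2))


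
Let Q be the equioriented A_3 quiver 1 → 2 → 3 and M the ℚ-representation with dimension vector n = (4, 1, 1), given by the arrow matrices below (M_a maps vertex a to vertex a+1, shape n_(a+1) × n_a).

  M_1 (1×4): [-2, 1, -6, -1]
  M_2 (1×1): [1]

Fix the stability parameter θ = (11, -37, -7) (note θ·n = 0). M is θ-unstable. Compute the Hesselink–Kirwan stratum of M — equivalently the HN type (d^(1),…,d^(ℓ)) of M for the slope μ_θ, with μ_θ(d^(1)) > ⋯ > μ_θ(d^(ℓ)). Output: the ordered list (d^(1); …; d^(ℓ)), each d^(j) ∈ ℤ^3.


Via rank(M_{q-1}∘⋯∘M_p): M ≅ I[1,1]^3, I[1,3].
μ_θ-semistable layers: μ^(1)=11; μ^(2)=-7; μ^(3)=-13

((3, 0, 0); (0, 0, 1); (1, 1, 0))


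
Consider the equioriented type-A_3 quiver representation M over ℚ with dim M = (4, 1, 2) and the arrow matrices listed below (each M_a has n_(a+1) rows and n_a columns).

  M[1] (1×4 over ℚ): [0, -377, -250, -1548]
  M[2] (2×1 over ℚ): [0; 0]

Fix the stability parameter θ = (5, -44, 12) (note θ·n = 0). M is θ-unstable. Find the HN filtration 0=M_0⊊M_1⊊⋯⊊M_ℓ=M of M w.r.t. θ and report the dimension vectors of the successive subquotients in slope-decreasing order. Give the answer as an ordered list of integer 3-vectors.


Interval decomposition of M: I[1,1]^3, I[1,2], I[3,3]^2.
HN type (ℓ=3): μ^(1)=12; μ^(2)=5; μ^(3)=-39/2

((0, 0, 2); (3, 0, 0); (1, 1, 0))


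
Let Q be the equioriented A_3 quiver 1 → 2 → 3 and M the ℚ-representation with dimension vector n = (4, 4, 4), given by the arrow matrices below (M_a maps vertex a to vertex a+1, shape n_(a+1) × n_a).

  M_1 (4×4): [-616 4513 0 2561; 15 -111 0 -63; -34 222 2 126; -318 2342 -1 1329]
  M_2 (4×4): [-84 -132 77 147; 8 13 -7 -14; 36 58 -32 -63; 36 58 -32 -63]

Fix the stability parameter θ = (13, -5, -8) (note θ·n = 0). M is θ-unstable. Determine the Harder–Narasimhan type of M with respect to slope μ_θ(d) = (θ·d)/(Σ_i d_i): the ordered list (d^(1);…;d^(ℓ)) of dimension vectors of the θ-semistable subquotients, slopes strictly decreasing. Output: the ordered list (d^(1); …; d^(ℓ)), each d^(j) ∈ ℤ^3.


Interval decomposition of M: I[1,2], I[1,3]^3, I[3,3].
HN type (ℓ=3): μ^(1)=4; μ^(2)=0; μ^(3)=-8

((1, 1, 0); (3, 3, 3); (0, 0, 1))


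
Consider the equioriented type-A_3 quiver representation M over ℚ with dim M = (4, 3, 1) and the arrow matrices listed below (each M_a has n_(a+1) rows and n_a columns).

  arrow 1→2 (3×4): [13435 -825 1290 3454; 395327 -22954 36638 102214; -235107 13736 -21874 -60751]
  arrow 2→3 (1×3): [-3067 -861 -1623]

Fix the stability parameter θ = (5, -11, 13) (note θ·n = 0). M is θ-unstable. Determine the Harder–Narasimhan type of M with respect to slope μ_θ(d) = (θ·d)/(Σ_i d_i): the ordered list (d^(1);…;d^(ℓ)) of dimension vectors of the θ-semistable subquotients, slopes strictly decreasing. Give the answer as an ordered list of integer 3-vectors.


Barcode: M ≅ I[1,1], I[1,2]^2, I[1,3]. HN layers by μ_θ (3 steps, strictly decreasing):
  μ^(1)=13; μ^(2)=5; μ^(3)=-3

((0, 0, 1); (1, 0, 0); (3, 3, 0))


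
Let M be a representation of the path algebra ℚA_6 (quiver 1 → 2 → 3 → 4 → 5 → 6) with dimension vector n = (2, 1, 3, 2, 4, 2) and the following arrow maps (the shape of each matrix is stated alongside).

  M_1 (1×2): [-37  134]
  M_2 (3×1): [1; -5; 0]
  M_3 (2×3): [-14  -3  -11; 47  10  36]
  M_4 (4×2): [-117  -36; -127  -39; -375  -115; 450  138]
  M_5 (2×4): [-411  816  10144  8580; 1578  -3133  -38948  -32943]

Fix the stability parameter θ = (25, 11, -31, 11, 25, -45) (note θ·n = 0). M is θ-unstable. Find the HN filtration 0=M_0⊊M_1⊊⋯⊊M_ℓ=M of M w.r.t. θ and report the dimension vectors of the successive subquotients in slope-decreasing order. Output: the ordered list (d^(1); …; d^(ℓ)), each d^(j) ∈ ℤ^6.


Via rank(M_{q-1}∘⋯∘M_p): M ≅ I[1,1], I[1,6], I[3,3], I[3,6], I[5,5]^2.
μ_θ-semistable layers: μ^(1)=25; μ^(2)=-2/3; μ^(3)=-3; μ^(4)=-31

((1, 0, 0, 0, 2, 0); (1, 1, 1, 1, 1, 1); (0, 0, 0, 1, 1, 1); (0, 0, 2, 0, 0, 0))


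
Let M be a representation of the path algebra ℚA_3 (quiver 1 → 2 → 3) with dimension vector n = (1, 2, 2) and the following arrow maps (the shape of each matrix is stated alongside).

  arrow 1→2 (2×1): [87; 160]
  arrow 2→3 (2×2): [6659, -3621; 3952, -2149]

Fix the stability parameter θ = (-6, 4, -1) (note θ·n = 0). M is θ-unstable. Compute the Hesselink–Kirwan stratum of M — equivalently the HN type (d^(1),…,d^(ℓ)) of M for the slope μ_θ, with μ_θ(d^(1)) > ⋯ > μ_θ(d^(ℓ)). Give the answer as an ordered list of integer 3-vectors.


Via rank(M_{q-1}∘⋯∘M_p): M ≅ I[1,3], I[2,3].
μ_θ-semistable layers: μ^(1)=3/2; μ^(2)=-6

((0, 2, 2); (1, 0, 0))


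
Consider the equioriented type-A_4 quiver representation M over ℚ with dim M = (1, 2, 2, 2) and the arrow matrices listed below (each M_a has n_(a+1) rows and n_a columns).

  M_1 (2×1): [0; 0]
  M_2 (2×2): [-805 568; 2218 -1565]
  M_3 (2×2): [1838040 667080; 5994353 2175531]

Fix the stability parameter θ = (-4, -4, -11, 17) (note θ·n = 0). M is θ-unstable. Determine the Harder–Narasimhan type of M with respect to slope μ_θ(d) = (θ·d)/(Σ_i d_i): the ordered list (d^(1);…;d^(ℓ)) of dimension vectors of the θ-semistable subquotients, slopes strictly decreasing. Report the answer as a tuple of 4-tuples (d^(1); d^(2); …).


Via rank(M_{q-1}∘⋯∘M_p): M ≅ I[1,1], I[2,3], I[2,4], I[4,4].
μ_θ-semistable layers: μ^(1)=17; μ^(2)=-4; μ^(3)=-15/2

((0, 0, 0, 2); (1, 0, 0, 0); (0, 2, 2, 0))


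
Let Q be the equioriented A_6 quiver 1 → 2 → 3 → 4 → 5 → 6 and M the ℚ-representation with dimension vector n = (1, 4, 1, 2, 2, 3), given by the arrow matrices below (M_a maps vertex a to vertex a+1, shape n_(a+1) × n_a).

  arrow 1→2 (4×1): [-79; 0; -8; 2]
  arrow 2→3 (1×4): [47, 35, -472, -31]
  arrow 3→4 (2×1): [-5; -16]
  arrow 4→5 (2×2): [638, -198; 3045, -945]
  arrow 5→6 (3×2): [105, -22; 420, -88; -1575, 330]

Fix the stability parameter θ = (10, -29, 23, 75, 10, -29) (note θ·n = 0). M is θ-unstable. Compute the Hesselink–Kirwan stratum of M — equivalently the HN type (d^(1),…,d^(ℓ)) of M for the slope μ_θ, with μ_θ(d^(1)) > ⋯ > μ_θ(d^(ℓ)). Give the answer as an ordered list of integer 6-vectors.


Via rank(M_{q-1}∘⋯∘M_p): M ≅ I[1,5], I[2,2]^3, I[4,4], I[5,6], I[6,6]^2.
μ_θ-semistable layers: μ^(1)=75; μ^(2)=85/2; μ^(3)=23; μ^(4)=-19/2; μ^(5)=-29

((0, 0, 0, 1, 0, 0); (0, 0, 0, 1, 1, 0); (0, 0, 1, 0, 0, 0); (1, 1, 0, 0, 1, 1); (0, 3, 0, 0, 0, 2))


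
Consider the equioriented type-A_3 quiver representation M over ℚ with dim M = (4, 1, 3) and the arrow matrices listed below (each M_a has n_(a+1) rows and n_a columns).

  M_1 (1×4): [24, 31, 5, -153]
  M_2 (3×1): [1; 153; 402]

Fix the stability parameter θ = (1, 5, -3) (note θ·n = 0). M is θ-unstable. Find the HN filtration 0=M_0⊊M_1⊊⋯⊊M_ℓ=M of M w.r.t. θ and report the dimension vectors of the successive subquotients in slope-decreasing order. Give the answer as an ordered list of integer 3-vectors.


Via rank(M_{q-1}∘⋯∘M_p): M ≅ I[1,1]^3, I[1,3], I[3,3]^2.
μ_θ-semistable layers: μ^(1)=1; μ^(2)=-3

((4, 1, 1); (0, 0, 2))


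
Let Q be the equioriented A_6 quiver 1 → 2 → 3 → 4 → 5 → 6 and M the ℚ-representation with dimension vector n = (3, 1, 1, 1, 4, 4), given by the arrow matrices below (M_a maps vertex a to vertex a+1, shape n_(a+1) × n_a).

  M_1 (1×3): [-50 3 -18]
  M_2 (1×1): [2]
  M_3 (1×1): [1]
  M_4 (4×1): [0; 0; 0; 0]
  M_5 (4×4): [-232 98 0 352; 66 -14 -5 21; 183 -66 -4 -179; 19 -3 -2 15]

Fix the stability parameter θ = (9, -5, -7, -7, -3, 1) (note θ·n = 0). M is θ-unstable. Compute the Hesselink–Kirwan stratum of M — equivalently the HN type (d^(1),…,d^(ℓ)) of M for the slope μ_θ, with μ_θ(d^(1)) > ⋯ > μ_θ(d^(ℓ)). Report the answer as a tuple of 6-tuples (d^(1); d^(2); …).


Via rank(M_{q-1}∘⋯∘M_p): M ≅ I[1,1]^2, I[1,4], I[5,5], I[5,6]^3, I[6,6].
μ_θ-semistable layers: μ^(1)=9; μ^(2)=1; μ^(3)=-5/2; μ^(4)=-3

((2, 0, 0, 0, 0, 0); (0, 0, 0, 0, 0, 4); (1, 1, 1, 1, 0, 0); (0, 0, 0, 0, 4, 0))


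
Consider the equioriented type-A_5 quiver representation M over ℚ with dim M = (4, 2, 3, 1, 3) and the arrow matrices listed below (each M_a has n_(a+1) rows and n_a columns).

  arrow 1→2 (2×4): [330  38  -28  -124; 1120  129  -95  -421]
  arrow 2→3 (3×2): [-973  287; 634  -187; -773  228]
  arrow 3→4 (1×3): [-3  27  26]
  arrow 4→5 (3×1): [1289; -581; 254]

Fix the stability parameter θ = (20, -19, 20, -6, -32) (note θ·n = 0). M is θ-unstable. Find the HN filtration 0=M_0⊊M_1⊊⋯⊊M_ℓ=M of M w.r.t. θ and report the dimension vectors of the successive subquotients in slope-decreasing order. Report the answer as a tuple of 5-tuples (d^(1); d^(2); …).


Via rank(M_{q-1}∘⋯∘M_p): M ≅ I[1,1]^2, I[1,3], I[1,5], I[3,3], I[5,5]^2.
μ_θ-semistable layers: μ^(1)=20; μ^(2)=1/2; μ^(3)=-17/5; μ^(4)=-32

((2, 0, 2, 0, 0); (1, 1, 0, 0, 0); (1, 1, 1, 1, 1); (0, 0, 0, 0, 2))


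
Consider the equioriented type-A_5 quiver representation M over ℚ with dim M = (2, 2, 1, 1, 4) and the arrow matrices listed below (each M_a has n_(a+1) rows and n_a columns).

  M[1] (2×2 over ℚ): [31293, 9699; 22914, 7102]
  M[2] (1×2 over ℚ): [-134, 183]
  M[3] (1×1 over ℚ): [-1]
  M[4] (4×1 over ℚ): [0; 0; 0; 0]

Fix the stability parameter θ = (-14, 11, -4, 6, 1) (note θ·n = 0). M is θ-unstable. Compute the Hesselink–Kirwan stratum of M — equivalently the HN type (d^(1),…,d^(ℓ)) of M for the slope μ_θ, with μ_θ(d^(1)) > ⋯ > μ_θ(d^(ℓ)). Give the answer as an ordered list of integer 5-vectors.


Barcode: M ≅ I[1,1], I[1,2], I[2,4], I[5,5]^4. HN layers by μ_θ (5 steps, strictly decreasing):
  μ^(1)=11; μ^(2)=6; μ^(3)=7/2; μ^(4)=1; μ^(5)=-14

((0, 1, 0, 0, 0); (0, 0, 0, 1, 0); (0, 1, 1, 0, 0); (0, 0, 0, 0, 4); (2, 0, 0, 0, 0))


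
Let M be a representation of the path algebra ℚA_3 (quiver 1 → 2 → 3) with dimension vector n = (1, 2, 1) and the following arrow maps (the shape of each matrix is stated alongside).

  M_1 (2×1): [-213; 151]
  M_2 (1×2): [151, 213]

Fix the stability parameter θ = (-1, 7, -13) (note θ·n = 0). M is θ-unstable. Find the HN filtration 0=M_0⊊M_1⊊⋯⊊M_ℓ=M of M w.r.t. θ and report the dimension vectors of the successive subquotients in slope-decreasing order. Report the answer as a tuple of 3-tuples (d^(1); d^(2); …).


Barcode: M ≅ I[1,2], I[2,3]. HN layers by μ_θ (3 steps, strictly decreasing):
  μ^(1)=7; μ^(2)=-1; μ^(3)=-3

((0, 1, 0); (1, 0, 0); (0, 1, 1))


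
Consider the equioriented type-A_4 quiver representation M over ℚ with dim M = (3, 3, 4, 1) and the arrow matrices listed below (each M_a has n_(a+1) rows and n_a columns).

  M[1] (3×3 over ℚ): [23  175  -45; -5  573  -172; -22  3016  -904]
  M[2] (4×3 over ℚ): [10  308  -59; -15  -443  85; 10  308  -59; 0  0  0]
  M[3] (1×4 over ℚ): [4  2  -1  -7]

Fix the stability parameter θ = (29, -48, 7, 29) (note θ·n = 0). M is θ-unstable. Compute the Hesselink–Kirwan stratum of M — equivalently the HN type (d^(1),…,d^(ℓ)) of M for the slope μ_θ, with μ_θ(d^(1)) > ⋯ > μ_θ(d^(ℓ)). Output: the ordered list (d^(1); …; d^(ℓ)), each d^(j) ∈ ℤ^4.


Interval decomposition of M: I[1,2], I[1,3], I[1,4], I[3,3]^2.
HN type (ℓ=3): μ^(1)=29; μ^(2)=7; μ^(3)=-19/2

((0, 0, 0, 1); (0, 0, 4, 0); (3, 3, 0, 0))


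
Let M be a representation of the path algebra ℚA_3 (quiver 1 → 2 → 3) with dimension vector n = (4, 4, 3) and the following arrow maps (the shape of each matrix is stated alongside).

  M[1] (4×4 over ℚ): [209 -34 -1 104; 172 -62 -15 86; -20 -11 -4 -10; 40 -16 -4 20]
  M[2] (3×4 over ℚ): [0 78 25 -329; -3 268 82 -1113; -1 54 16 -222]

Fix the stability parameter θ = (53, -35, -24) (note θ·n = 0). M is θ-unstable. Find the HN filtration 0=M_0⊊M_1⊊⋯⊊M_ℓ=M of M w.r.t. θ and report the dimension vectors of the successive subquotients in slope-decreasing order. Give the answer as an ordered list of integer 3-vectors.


Via rank(M_{q-1}∘⋯∘M_p): M ≅ I[1,2], I[1,3]^3.
μ_θ-semistable layers: μ^(1)=9; μ^(2)=-2

((1, 1, 0); (3, 3, 3))


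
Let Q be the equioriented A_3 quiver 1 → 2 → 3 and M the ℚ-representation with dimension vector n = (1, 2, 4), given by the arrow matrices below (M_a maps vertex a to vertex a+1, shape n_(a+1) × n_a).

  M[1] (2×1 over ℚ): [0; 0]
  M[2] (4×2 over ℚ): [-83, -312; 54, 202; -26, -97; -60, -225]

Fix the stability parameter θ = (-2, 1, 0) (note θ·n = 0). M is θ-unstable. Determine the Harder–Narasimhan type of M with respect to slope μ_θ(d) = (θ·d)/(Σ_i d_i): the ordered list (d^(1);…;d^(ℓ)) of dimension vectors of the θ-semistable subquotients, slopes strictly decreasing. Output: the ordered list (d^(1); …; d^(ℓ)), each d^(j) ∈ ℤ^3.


Interval decomposition of M: I[1,1], I[2,3]^2, I[3,3]^2.
HN type (ℓ=3): μ^(1)=1/2; μ^(2)=0; μ^(3)=-2

((0, 2, 2); (0, 0, 2); (1, 0, 0))


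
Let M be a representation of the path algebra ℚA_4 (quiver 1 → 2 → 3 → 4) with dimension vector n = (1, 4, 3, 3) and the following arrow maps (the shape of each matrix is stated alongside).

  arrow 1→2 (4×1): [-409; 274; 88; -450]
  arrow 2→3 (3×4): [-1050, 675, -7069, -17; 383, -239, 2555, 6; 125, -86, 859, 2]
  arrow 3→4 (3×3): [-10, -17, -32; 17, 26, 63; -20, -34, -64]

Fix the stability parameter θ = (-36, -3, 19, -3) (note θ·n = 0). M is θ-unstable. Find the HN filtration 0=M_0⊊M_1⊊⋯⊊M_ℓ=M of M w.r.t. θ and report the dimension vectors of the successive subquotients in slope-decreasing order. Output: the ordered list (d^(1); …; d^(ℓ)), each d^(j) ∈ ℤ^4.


Via rank(M_{q-1}∘⋯∘M_p): M ≅ I[1,4], I[2,2], I[2,3], I[2,4], I[4,4].
μ_θ-semistable layers: μ^(1)=19; μ^(2)=8; μ^(3)=-3; μ^(4)=-36

((0, 0, 1, 0); (0, 0, 2, 2); (0, 4, 0, 1); (1, 0, 0, 0))


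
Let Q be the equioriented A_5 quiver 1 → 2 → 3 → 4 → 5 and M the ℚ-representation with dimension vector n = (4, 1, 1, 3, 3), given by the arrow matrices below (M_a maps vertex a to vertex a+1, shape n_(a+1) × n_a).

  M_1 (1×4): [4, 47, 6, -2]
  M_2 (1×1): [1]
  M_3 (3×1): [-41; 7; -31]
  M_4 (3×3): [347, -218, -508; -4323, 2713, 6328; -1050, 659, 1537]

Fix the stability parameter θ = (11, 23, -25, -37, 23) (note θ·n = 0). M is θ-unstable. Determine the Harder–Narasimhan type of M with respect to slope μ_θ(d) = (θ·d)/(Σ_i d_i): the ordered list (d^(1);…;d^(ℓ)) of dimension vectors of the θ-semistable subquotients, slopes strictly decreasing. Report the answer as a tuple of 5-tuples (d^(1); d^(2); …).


Via rank(M_{q-1}∘⋯∘M_p): M ≅ I[1,1]^3, I[1,5], I[4,5]^2.
μ_θ-semistable layers: μ^(1)=23; μ^(2)=11; μ^(3)=-7; μ^(4)=-37

((0, 0, 0, 0, 3); (3, 0, 0, 0, 0); (1, 1, 1, 1, 0); (0, 0, 0, 2, 0))


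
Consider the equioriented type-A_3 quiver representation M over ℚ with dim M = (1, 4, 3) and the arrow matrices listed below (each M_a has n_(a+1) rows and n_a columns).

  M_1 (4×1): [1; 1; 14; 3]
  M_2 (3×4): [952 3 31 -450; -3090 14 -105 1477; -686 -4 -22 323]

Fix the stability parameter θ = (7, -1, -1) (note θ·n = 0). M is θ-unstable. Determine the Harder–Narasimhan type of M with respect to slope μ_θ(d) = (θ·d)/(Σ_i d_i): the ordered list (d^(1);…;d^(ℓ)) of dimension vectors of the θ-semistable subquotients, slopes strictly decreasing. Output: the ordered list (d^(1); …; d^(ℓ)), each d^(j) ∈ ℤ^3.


Via rank(M_{q-1}∘⋯∘M_p): M ≅ I[1,3], I[2,2], I[2,3]^2.
μ_θ-semistable layers: μ^(1)=5/3; μ^(2)=-1

((1, 1, 1); (0, 3, 2))


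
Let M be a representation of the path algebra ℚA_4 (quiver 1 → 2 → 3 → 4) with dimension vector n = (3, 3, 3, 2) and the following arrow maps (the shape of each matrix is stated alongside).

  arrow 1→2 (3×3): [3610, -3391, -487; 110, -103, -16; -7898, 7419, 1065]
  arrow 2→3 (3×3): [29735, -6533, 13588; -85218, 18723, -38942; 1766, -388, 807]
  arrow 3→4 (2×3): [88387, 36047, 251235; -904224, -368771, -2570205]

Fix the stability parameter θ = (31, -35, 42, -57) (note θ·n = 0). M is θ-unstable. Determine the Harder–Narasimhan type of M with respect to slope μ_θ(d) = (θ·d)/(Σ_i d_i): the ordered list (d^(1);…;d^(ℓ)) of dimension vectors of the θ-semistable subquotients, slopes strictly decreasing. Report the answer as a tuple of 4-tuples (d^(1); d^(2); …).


Via rank(M_{q-1}∘⋯∘M_p): M ≅ I[1,1], I[1,3], I[1,4], I[2,4].
μ_θ-semistable layers: μ^(1)=42; μ^(2)=31; μ^(3)=-2; μ^(4)=-19/4; μ^(5)=-15/2; μ^(6)=-35

((0, 0, 1, 0); (1, 0, 0, 0); (1, 1, 0, 0); (1, 1, 1, 1); (0, 0, 1, 1); (0, 1, 0, 0))


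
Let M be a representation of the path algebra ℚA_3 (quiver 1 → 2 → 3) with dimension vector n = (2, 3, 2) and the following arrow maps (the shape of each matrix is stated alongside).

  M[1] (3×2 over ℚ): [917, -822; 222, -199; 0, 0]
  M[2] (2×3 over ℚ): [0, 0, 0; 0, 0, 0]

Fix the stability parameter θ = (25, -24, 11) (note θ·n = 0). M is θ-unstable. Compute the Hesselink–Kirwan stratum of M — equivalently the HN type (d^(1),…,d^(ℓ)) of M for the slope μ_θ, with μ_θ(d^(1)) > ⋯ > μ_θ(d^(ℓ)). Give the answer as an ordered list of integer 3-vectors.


Barcode: M ≅ I[1,2]^2, I[2,2], I[3,3]^2. HN layers by μ_θ (3 steps, strictly decreasing):
  μ^(1)=11; μ^(2)=1/2; μ^(3)=-24

((0, 0, 2); (2, 2, 0); (0, 1, 0))


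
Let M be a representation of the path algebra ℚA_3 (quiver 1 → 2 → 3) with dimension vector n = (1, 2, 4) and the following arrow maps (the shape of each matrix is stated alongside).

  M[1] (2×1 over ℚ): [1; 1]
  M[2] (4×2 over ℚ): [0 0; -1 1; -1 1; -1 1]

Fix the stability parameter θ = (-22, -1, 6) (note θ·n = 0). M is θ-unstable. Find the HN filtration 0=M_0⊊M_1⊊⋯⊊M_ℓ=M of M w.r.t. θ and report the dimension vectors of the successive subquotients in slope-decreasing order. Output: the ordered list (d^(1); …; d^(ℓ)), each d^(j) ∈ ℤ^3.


Barcode: M ≅ I[1,2], I[2,3], I[3,3]^3. HN layers by μ_θ (3 steps, strictly decreasing):
  μ^(1)=6; μ^(2)=-1; μ^(3)=-22

((0, 0, 4); (0, 2, 0); (1, 0, 0))


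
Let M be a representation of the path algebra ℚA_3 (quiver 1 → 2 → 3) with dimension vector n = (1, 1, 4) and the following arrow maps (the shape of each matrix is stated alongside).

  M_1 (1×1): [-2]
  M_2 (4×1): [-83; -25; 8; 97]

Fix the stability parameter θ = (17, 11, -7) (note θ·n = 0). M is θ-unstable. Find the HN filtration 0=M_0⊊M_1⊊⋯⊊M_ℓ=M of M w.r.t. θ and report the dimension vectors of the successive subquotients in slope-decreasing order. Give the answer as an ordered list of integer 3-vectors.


Barcode: M ≅ I[1,3], I[3,3]^3. HN layers by μ_θ (2 steps, strictly decreasing):
  μ^(1)=7; μ^(2)=-7

((1, 1, 1); (0, 0, 3))


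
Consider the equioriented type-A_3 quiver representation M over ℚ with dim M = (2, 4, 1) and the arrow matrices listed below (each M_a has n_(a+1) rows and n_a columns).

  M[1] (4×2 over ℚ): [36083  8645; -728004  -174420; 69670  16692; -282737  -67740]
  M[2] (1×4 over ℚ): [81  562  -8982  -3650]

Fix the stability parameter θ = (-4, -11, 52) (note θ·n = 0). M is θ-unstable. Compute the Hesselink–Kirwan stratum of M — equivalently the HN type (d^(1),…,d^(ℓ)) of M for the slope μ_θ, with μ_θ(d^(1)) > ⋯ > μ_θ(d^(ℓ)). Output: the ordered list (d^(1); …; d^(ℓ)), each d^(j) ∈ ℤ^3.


Interval decomposition of M: I[1,2], I[1,3], I[2,2]^2.
HN type (ℓ=3): μ^(1)=52; μ^(2)=-15/2; μ^(3)=-11

((0, 0, 1); (2, 2, 0); (0, 2, 0))


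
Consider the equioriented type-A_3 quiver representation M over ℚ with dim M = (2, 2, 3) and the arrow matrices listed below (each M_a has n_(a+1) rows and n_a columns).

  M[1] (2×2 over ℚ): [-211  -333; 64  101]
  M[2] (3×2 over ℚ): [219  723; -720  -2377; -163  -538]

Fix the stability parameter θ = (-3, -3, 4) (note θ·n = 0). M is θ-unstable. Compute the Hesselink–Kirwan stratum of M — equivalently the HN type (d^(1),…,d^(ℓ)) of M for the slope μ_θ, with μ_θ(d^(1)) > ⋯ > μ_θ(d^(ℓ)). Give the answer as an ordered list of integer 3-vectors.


Via rank(M_{q-1}∘⋯∘M_p): M ≅ I[1,3]^2, I[3,3].
μ_θ-semistable layers: μ^(1)=4; μ^(2)=-3

((0, 0, 3); (2, 2, 0))


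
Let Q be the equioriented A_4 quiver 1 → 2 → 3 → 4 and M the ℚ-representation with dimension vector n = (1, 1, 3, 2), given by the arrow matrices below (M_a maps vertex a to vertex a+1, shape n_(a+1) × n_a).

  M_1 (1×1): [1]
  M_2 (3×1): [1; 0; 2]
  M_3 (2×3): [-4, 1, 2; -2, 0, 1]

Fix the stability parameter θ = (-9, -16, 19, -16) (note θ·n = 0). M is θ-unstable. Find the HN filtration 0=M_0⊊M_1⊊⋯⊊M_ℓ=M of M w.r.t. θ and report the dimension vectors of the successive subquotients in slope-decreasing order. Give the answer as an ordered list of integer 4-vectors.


Via rank(M_{q-1}∘⋯∘M_p): M ≅ I[1,3], I[3,4]^2.
μ_θ-semistable layers: μ^(1)=19; μ^(2)=3/2; μ^(3)=-25/2

((0, 0, 1, 0); (0, 0, 2, 2); (1, 1, 0, 0))


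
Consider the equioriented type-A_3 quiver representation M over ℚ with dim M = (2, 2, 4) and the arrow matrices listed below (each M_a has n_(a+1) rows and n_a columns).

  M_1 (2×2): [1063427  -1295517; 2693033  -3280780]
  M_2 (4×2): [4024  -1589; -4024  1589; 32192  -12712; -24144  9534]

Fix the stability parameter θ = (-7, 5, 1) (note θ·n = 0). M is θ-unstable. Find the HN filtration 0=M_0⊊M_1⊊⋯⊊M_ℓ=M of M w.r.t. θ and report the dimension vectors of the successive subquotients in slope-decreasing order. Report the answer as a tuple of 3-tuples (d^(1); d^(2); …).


Barcode: M ≅ I[1,2], I[1,3], I[3,3]^3. HN layers by μ_θ (4 steps, strictly decreasing):
  μ^(1)=5; μ^(2)=3; μ^(3)=1; μ^(4)=-7

((0, 1, 0); (0, 1, 1); (0, 0, 3); (2, 0, 0))


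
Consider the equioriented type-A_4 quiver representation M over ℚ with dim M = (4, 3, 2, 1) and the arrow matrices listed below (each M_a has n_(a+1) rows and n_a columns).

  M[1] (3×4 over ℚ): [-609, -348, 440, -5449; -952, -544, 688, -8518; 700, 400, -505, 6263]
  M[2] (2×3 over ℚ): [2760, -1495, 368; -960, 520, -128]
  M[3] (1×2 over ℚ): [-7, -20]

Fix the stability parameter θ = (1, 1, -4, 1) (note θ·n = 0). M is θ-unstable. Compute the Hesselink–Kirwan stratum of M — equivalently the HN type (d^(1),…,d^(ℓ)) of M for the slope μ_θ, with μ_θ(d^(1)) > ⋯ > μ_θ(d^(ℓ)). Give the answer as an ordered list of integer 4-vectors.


Interval decomposition of M: I[1,1], I[1,2]^2, I[1,4], I[3,3].
HN type (ℓ=3): μ^(1)=1; μ^(2)=-2/3; μ^(3)=-4

((3, 2, 0, 1); (1, 1, 1, 0); (0, 0, 1, 0))
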